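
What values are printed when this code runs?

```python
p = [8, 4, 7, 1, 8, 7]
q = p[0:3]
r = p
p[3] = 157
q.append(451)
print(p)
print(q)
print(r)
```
[8, 4, 7, 157, 8, 7]
[8, 4, 7, 451]
[8, 4, 7, 157, 8, 7]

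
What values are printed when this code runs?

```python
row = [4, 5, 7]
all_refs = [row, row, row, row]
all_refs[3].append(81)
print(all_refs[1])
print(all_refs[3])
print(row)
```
[4, 5, 7, 81]
[4, 5, 7, 81]
[4, 5, 7, 81]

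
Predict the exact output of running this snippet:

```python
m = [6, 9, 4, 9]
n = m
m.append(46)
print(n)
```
[6, 9, 4, 9, 46]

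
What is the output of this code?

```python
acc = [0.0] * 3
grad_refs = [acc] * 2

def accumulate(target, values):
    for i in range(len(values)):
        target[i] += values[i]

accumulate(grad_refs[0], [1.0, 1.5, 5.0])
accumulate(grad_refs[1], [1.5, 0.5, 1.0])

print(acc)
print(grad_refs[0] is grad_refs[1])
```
[2.5, 2.0, 6.0]
True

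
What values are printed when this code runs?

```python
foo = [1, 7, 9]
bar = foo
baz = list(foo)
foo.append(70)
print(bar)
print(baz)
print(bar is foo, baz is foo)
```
[1, 7, 9, 70]
[1, 7, 9]
True False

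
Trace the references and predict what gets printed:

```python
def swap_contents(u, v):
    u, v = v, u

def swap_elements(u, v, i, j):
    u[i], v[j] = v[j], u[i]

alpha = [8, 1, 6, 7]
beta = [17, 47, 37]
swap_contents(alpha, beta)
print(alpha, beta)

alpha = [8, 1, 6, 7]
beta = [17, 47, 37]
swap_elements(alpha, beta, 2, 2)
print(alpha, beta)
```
[8, 1, 6, 7] [17, 47, 37]
[8, 1, 37, 7] [17, 47, 6]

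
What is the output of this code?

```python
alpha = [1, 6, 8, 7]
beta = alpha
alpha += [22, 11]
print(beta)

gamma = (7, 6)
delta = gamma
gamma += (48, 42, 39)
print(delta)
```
[1, 6, 8, 7, 22, 11]
(7, 6)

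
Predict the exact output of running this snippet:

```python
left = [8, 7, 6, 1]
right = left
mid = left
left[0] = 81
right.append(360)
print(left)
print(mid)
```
[81, 7, 6, 1, 360]
[81, 7, 6, 1, 360]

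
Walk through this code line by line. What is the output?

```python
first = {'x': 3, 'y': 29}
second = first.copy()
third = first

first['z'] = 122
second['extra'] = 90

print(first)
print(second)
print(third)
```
{'x': 3, 'y': 29, 'z': 122}
{'x': 3, 'y': 29, 'extra': 90}
{'x': 3, 'y': 29, 'z': 122}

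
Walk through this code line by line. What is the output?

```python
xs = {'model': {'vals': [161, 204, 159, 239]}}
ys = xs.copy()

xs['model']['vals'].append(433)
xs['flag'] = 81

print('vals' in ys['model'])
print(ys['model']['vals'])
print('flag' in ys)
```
True
[161, 204, 159, 239, 433]
False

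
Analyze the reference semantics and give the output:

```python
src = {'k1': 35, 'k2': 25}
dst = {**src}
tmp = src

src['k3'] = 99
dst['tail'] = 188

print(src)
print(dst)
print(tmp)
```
{'k1': 35, 'k2': 25, 'k3': 99}
{'k1': 35, 'k2': 25, 'tail': 188}
{'k1': 35, 'k2': 25, 'k3': 99}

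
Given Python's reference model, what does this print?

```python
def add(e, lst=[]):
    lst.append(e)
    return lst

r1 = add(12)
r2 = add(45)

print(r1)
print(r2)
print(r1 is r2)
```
[12, 45]
[12, 45]
True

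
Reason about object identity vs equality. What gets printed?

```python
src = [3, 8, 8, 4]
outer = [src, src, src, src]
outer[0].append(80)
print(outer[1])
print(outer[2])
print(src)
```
[3, 8, 8, 4, 80]
[3, 8, 8, 4, 80]
[3, 8, 8, 4, 80]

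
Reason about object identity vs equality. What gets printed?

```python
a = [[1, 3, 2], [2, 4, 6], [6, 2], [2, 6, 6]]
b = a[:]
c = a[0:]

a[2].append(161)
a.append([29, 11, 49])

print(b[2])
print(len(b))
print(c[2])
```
[6, 2, 161]
4
[6, 2, 161]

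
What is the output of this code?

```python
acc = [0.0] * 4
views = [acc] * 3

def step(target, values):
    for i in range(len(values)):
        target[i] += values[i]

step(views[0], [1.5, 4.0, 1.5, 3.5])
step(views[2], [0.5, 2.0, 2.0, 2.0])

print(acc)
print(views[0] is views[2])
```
[2.0, 6.0, 3.5, 5.5]
True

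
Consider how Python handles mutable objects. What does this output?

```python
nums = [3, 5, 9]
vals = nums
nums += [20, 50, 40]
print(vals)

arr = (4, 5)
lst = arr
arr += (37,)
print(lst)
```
[3, 5, 9, 20, 50, 40]
(4, 5)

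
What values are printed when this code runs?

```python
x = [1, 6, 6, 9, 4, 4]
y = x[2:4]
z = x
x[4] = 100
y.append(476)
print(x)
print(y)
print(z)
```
[1, 6, 6, 9, 100, 4]
[6, 9, 476]
[1, 6, 6, 9, 100, 4]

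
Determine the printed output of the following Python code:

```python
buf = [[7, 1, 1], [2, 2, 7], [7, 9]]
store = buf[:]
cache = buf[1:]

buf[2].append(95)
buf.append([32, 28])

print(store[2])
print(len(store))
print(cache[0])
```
[7, 9, 95]
3
[2, 2, 7]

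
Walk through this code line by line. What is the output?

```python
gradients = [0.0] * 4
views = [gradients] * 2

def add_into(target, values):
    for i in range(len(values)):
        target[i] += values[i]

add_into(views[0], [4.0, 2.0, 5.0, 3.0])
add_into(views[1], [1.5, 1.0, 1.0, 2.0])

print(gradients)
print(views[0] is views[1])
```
[5.5, 3.0, 6.0, 5.0]
True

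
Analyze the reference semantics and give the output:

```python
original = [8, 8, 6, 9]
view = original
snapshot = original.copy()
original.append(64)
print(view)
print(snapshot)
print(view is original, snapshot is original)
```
[8, 8, 6, 9, 64]
[8, 8, 6, 9]
True False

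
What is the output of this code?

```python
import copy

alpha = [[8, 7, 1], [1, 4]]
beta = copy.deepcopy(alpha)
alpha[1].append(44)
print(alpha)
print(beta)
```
[[8, 7, 1], [1, 4, 44]]
[[8, 7, 1], [1, 4]]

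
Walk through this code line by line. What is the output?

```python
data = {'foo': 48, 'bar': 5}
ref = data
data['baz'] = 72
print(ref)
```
{'foo': 48, 'bar': 5, 'baz': 72}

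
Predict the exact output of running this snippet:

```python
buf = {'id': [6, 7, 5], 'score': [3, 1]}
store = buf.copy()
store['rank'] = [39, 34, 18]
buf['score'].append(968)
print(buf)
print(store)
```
{'id': [6, 7, 5], 'score': [3, 1, 968]}
{'id': [6, 7, 5], 'score': [3, 1, 968], 'rank': [39, 34, 18]}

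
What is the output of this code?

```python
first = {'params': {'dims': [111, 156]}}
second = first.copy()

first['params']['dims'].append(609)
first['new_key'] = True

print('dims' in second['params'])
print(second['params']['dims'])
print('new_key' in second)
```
True
[111, 156, 609]
False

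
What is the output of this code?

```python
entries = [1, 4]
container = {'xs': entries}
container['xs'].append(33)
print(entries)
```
[1, 4, 33]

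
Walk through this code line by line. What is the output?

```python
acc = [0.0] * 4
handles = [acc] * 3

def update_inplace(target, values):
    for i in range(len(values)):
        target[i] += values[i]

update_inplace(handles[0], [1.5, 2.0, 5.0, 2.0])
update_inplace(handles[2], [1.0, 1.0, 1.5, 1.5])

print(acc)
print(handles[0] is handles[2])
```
[2.5, 3.0, 6.5, 3.5]
True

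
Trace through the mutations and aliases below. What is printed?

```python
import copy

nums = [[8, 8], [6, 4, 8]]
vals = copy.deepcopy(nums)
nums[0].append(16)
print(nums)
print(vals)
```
[[8, 8, 16], [6, 4, 8]]
[[8, 8], [6, 4, 8]]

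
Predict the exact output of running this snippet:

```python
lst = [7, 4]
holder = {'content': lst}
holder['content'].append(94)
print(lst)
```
[7, 4, 94]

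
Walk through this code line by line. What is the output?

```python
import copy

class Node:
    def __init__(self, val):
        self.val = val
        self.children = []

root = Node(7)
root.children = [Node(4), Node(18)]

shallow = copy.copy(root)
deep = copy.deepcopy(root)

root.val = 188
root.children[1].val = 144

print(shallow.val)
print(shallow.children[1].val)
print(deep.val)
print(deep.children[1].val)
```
7
144
7
18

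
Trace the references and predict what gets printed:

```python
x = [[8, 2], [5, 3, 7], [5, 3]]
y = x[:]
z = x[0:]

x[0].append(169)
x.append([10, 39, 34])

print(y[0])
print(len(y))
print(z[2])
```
[8, 2, 169]
3
[5, 3]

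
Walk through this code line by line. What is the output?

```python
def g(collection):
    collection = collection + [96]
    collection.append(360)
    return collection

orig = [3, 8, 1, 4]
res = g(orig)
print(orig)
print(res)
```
[3, 8, 1, 4]
[3, 8, 1, 4, 96, 360]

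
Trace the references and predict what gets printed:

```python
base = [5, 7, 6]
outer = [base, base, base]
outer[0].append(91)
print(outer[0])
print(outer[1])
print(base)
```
[5, 7, 6, 91]
[5, 7, 6, 91]
[5, 7, 6, 91]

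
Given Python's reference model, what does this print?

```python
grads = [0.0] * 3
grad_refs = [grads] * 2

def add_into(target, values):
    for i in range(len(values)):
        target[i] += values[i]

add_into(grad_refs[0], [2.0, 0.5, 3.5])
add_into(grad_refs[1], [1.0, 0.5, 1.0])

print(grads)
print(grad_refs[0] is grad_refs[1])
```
[3.0, 1.0, 4.5]
True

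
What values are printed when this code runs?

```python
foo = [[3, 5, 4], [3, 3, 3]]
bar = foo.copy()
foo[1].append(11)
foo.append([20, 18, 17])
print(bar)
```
[[3, 5, 4], [3, 3, 3, 11]]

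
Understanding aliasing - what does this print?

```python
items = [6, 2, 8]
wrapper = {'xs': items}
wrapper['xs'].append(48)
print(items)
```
[6, 2, 8, 48]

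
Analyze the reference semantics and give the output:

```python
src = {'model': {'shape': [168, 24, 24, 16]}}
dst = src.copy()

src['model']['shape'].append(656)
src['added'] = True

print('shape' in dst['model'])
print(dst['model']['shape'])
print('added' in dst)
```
True
[168, 24, 24, 16, 656]
False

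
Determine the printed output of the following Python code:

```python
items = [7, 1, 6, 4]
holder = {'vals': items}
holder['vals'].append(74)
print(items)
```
[7, 1, 6, 4, 74]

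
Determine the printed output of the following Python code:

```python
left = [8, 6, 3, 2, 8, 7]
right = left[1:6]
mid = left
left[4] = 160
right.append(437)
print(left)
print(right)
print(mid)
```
[8, 6, 3, 2, 160, 7]
[6, 3, 2, 8, 7, 437]
[8, 6, 3, 2, 160, 7]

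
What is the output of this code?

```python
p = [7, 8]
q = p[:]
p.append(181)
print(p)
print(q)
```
[7, 8, 181]
[7, 8]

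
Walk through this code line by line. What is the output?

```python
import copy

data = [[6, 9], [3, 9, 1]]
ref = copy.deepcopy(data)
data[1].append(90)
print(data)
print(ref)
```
[[6, 9], [3, 9, 1, 90]]
[[6, 9], [3, 9, 1]]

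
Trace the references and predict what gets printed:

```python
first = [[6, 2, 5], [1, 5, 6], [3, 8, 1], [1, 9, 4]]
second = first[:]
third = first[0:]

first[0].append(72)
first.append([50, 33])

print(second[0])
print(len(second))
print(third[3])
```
[6, 2, 5, 72]
4
[1, 9, 4]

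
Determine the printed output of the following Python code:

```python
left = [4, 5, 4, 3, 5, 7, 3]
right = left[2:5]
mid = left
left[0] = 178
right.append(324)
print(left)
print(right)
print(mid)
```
[178, 5, 4, 3, 5, 7, 3]
[4, 3, 5, 324]
[178, 5, 4, 3, 5, 7, 3]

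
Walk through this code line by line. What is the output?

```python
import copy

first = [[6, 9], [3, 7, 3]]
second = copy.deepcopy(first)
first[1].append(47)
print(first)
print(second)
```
[[6, 9], [3, 7, 3, 47]]
[[6, 9], [3, 7, 3]]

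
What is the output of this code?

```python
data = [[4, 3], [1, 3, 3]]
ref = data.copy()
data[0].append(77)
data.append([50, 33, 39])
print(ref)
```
[[4, 3, 77], [1, 3, 3]]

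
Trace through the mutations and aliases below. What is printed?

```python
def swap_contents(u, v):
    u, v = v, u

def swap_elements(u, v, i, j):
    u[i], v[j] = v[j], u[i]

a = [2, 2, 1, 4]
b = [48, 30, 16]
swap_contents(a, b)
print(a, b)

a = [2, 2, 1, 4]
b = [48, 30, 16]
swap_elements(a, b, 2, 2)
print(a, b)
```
[2, 2, 1, 4] [48, 30, 16]
[2, 2, 16, 4] [48, 30, 1]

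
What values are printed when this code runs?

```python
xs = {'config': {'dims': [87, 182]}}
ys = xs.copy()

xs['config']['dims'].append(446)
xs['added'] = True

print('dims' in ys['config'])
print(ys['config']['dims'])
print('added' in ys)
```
True
[87, 182, 446]
False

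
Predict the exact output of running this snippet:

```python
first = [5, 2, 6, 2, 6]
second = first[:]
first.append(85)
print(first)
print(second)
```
[5, 2, 6, 2, 6, 85]
[5, 2, 6, 2, 6]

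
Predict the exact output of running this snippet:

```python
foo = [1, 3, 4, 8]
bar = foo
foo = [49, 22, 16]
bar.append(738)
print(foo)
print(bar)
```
[49, 22, 16]
[1, 3, 4, 8, 738]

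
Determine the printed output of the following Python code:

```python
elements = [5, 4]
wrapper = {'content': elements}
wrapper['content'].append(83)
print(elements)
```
[5, 4, 83]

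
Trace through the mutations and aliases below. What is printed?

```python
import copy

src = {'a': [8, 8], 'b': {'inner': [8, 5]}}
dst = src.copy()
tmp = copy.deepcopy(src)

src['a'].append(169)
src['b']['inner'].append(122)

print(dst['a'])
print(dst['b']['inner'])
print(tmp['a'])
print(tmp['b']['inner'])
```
[8, 8, 169]
[8, 5, 122]
[8, 8]
[8, 5]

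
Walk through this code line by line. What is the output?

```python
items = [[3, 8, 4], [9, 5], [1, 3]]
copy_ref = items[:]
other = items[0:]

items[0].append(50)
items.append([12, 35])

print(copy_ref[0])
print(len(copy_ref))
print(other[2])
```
[3, 8, 4, 50]
3
[1, 3]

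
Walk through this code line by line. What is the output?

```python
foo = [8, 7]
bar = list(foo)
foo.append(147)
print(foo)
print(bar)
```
[8, 7, 147]
[8, 7]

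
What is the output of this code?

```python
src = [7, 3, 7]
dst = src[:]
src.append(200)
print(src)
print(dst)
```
[7, 3, 7, 200]
[7, 3, 7]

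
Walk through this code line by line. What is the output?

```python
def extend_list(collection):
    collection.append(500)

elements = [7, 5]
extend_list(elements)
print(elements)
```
[7, 5, 500]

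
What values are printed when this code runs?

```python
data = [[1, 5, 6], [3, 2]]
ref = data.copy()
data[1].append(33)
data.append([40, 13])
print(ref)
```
[[1, 5, 6], [3, 2, 33]]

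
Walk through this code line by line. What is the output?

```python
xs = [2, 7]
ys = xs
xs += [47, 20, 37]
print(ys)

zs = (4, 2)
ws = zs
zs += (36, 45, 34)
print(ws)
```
[2, 7, 47, 20, 37]
(4, 2)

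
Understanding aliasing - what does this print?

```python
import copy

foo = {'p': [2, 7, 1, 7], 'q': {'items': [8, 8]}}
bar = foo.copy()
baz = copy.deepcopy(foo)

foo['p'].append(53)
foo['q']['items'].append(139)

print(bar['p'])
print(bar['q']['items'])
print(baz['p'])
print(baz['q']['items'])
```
[2, 7, 1, 7, 53]
[8, 8, 139]
[2, 7, 1, 7]
[8, 8]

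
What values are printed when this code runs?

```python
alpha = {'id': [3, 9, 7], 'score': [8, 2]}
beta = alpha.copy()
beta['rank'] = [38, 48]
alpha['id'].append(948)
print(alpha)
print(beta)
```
{'id': [3, 9, 7, 948], 'score': [8, 2]}
{'id': [3, 9, 7, 948], 'score': [8, 2], 'rank': [38, 48]}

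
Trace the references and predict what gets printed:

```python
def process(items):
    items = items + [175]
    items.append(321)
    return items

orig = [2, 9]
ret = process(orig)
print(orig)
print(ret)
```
[2, 9]
[2, 9, 175, 321]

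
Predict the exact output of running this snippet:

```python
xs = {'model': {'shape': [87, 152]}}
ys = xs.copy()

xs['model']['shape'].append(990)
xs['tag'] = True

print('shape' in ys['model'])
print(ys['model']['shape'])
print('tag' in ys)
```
True
[87, 152, 990]
False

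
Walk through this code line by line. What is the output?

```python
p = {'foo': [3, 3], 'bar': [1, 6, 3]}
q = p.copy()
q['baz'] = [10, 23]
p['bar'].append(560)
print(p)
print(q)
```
{'foo': [3, 3], 'bar': [1, 6, 3, 560]}
{'foo': [3, 3], 'bar': [1, 6, 3, 560], 'baz': [10, 23]}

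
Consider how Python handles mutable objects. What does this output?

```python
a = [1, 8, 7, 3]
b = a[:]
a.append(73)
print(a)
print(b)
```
[1, 8, 7, 3, 73]
[1, 8, 7, 3]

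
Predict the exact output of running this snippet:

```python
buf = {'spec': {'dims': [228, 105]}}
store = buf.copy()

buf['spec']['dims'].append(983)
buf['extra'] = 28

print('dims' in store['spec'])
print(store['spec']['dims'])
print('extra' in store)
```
True
[228, 105, 983]
False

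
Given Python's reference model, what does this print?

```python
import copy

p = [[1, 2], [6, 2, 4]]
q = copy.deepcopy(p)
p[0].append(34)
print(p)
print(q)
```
[[1, 2, 34], [6, 2, 4]]
[[1, 2], [6, 2, 4]]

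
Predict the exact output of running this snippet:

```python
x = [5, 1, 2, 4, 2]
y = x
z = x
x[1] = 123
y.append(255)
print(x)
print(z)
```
[5, 123, 2, 4, 2, 255]
[5, 123, 2, 4, 2, 255]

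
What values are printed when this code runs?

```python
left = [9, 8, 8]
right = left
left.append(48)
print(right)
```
[9, 8, 8, 48]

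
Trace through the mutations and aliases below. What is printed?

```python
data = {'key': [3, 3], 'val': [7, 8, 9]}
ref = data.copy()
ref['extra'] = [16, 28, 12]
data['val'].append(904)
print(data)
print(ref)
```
{'key': [3, 3], 'val': [7, 8, 9, 904]}
{'key': [3, 3], 'val': [7, 8, 9, 904], 'extra': [16, 28, 12]}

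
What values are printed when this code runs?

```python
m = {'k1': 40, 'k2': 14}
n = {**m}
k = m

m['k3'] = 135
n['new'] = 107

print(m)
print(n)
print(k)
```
{'k1': 40, 'k2': 14, 'k3': 135}
{'k1': 40, 'k2': 14, 'new': 107}
{'k1': 40, 'k2': 14, 'k3': 135}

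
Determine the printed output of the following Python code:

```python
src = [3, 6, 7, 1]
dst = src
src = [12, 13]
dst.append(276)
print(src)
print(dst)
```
[12, 13]
[3, 6, 7, 1, 276]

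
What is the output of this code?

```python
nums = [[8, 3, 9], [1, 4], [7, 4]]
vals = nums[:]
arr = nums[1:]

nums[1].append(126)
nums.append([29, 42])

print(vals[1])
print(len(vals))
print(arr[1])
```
[1, 4, 126]
3
[7, 4]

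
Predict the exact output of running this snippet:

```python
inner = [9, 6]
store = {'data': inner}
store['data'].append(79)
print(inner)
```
[9, 6, 79]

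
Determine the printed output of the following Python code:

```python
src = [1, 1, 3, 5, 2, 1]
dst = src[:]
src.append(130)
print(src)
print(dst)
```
[1, 1, 3, 5, 2, 1, 130]
[1, 1, 3, 5, 2, 1]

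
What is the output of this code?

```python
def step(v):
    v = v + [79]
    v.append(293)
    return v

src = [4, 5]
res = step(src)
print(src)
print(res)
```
[4, 5]
[4, 5, 79, 293]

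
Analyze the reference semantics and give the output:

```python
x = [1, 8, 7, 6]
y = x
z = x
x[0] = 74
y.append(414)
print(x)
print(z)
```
[74, 8, 7, 6, 414]
[74, 8, 7, 6, 414]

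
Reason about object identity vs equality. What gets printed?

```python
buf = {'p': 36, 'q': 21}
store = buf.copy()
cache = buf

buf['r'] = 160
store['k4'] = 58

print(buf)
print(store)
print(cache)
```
{'p': 36, 'q': 21, 'r': 160}
{'p': 36, 'q': 21, 'k4': 58}
{'p': 36, 'q': 21, 'r': 160}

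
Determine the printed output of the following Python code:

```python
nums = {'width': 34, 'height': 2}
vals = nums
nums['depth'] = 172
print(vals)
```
{'width': 34, 'height': 2, 'depth': 172}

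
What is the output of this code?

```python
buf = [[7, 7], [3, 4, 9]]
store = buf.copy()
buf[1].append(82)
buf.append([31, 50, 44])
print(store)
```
[[7, 7], [3, 4, 9, 82]]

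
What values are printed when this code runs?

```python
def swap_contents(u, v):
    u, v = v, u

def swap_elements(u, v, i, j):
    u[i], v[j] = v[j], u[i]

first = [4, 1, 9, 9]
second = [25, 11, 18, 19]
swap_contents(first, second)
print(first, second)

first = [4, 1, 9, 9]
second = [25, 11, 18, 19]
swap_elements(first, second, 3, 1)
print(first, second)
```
[4, 1, 9, 9] [25, 11, 18, 19]
[4, 1, 9, 11] [25, 9, 18, 19]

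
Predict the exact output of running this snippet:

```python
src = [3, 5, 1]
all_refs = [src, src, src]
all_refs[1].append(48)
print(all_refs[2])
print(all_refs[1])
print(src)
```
[3, 5, 1, 48]
[3, 5, 1, 48]
[3, 5, 1, 48]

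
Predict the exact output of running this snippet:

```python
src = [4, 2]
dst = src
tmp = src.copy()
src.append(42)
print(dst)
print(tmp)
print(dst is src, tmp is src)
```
[4, 2, 42]
[4, 2]
True False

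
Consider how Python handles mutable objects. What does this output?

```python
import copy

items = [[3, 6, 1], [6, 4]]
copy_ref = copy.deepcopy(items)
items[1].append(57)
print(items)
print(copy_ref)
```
[[3, 6, 1], [6, 4, 57]]
[[3, 6, 1], [6, 4]]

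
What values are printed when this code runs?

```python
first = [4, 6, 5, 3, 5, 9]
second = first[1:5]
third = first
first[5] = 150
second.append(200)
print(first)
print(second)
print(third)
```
[4, 6, 5, 3, 5, 150]
[6, 5, 3, 5, 200]
[4, 6, 5, 3, 5, 150]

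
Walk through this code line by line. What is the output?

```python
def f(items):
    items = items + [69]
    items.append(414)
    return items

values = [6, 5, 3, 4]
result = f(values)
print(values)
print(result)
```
[6, 5, 3, 4]
[6, 5, 3, 4, 69, 414]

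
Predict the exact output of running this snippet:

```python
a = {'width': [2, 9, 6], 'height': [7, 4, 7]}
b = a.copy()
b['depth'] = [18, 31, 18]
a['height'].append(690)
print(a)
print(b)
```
{'width': [2, 9, 6], 'height': [7, 4, 7, 690]}
{'width': [2, 9, 6], 'height': [7, 4, 7, 690], 'depth': [18, 31, 18]}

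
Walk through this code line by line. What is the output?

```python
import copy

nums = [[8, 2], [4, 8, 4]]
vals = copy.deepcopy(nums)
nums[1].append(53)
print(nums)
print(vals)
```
[[8, 2], [4, 8, 4, 53]]
[[8, 2], [4, 8, 4]]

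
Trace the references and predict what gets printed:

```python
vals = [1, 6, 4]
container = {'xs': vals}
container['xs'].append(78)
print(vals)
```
[1, 6, 4, 78]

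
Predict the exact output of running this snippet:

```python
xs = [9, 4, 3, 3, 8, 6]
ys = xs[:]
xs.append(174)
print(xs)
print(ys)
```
[9, 4, 3, 3, 8, 6, 174]
[9, 4, 3, 3, 8, 6]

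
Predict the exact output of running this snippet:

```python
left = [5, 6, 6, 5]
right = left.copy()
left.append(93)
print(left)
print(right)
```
[5, 6, 6, 5, 93]
[5, 6, 6, 5]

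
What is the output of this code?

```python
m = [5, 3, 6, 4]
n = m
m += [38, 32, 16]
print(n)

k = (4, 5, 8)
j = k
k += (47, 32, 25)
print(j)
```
[5, 3, 6, 4, 38, 32, 16]
(4, 5, 8)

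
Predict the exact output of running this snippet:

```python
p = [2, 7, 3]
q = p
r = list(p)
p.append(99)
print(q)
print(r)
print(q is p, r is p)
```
[2, 7, 3, 99]
[2, 7, 3]
True False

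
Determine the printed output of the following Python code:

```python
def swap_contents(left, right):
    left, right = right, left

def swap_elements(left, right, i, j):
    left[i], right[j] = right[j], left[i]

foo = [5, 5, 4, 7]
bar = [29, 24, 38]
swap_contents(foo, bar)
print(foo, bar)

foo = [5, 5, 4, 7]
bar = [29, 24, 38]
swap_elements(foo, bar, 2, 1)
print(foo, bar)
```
[5, 5, 4, 7] [29, 24, 38]
[5, 5, 24, 7] [29, 4, 38]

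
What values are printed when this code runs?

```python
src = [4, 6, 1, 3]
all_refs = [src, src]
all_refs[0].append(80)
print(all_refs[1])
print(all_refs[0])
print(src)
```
[4, 6, 1, 3, 80]
[4, 6, 1, 3, 80]
[4, 6, 1, 3, 80]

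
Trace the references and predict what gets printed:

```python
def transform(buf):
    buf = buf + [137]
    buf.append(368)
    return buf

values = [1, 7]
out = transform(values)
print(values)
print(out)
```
[1, 7]
[1, 7, 137, 368]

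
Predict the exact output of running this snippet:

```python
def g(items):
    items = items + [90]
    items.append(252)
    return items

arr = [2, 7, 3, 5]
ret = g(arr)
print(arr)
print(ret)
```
[2, 7, 3, 5]
[2, 7, 3, 5, 90, 252]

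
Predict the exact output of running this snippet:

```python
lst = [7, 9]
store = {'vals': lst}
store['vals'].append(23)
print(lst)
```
[7, 9, 23]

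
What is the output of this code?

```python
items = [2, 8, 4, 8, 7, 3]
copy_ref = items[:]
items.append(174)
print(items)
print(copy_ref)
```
[2, 8, 4, 8, 7, 3, 174]
[2, 8, 4, 8, 7, 3]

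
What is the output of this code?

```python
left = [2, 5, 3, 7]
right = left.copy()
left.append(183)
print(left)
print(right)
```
[2, 5, 3, 7, 183]
[2, 5, 3, 7]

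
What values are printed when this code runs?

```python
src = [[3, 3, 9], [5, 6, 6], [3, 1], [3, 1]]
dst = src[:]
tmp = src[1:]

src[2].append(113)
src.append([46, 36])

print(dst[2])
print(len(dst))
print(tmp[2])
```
[3, 1, 113]
4
[3, 1]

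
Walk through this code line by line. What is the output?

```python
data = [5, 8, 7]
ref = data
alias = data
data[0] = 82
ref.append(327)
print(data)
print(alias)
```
[82, 8, 7, 327]
[82, 8, 7, 327]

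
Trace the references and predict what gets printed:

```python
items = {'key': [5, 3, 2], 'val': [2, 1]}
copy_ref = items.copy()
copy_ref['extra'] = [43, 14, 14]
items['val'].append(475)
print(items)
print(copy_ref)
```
{'key': [5, 3, 2], 'val': [2, 1, 475]}
{'key': [5, 3, 2], 'val': [2, 1, 475], 'extra': [43, 14, 14]}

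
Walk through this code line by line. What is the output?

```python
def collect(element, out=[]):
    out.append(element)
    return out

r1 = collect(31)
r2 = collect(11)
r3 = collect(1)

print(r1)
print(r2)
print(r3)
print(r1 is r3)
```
[31, 11, 1]
[31, 11, 1]
[31, 11, 1]
True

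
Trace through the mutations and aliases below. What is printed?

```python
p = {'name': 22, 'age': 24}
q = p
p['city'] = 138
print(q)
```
{'name': 22, 'age': 24, 'city': 138}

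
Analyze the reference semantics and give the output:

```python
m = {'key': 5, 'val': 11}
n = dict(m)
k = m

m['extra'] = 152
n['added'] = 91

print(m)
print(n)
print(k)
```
{'key': 5, 'val': 11, 'extra': 152}
{'key': 5, 'val': 11, 'added': 91}
{'key': 5, 'val': 11, 'extra': 152}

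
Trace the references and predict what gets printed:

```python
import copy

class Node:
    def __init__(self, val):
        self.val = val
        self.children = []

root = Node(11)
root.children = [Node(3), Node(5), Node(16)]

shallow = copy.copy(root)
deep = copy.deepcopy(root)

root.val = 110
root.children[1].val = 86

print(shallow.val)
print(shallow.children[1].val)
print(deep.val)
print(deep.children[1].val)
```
11
86
11
5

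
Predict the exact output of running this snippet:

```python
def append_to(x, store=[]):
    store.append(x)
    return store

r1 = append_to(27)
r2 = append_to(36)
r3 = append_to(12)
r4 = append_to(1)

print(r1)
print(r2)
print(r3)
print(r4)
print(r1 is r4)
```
[27, 36, 12, 1]
[27, 36, 12, 1]
[27, 36, 12, 1]
[27, 36, 12, 1]
True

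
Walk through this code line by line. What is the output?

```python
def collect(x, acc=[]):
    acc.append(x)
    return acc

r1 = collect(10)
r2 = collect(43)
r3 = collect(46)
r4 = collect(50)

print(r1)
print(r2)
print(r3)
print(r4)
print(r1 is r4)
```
[10, 43, 46, 50]
[10, 43, 46, 50]
[10, 43, 46, 50]
[10, 43, 46, 50]
True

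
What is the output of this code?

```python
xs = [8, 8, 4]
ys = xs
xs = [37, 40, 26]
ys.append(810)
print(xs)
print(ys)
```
[37, 40, 26]
[8, 8, 4, 810]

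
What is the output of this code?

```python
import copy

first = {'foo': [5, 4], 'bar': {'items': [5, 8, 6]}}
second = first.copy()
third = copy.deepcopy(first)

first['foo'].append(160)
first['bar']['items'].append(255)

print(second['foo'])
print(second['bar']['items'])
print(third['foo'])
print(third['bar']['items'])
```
[5, 4, 160]
[5, 8, 6, 255]
[5, 4]
[5, 8, 6]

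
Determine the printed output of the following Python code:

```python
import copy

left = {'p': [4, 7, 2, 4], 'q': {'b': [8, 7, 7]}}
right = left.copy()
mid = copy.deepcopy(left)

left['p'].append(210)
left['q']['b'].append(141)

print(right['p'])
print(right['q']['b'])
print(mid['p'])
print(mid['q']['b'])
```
[4, 7, 2, 4, 210]
[8, 7, 7, 141]
[4, 7, 2, 4]
[8, 7, 7]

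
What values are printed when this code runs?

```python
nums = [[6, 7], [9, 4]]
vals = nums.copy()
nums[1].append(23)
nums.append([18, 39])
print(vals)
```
[[6, 7], [9, 4, 23]]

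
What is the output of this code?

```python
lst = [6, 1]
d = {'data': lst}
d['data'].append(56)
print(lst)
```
[6, 1, 56]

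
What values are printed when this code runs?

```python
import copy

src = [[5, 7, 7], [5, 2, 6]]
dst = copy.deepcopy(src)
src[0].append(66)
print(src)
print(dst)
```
[[5, 7, 7, 66], [5, 2, 6]]
[[5, 7, 7], [5, 2, 6]]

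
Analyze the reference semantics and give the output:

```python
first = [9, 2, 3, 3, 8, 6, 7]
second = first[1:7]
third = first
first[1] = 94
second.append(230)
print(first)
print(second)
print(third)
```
[9, 94, 3, 3, 8, 6, 7]
[2, 3, 3, 8, 6, 7, 230]
[9, 94, 3, 3, 8, 6, 7]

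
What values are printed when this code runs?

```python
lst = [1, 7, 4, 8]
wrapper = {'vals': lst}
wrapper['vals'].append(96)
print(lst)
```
[1, 7, 4, 8, 96]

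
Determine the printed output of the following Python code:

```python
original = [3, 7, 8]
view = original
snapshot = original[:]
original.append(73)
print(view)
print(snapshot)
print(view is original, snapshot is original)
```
[3, 7, 8, 73]
[3, 7, 8]
True False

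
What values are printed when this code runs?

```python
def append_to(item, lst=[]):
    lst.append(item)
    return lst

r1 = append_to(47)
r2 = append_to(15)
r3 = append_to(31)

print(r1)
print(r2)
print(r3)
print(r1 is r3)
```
[47, 15, 31]
[47, 15, 31]
[47, 15, 31]
True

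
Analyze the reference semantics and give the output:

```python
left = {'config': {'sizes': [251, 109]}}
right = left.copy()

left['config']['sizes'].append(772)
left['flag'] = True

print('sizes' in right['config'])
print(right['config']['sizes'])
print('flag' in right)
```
True
[251, 109, 772]
False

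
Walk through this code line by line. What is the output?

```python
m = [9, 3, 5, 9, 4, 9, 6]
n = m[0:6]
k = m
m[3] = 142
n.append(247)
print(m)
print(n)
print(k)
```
[9, 3, 5, 142, 4, 9, 6]
[9, 3, 5, 9, 4, 9, 247]
[9, 3, 5, 142, 4, 9, 6]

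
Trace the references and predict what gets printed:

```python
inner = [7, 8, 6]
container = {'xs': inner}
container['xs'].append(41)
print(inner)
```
[7, 8, 6, 41]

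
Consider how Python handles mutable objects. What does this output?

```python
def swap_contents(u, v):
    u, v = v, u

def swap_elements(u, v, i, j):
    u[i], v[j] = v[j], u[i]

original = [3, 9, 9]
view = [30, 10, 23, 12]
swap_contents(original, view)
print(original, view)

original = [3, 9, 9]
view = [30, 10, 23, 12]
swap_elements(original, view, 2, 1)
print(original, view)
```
[3, 9, 9] [30, 10, 23, 12]
[3, 9, 10] [30, 9, 23, 12]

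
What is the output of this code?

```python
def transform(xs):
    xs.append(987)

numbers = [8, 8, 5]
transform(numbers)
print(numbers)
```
[8, 8, 5, 987]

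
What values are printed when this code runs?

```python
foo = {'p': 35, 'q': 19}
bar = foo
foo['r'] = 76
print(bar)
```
{'p': 35, 'q': 19, 'r': 76}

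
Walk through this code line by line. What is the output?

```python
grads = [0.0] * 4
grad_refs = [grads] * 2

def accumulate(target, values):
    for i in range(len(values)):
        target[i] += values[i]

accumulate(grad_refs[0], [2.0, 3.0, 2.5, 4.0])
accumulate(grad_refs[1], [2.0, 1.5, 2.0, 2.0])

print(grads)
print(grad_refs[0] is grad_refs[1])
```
[4.0, 4.5, 4.5, 6.0]
True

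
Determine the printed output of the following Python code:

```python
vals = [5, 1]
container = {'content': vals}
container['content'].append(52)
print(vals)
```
[5, 1, 52]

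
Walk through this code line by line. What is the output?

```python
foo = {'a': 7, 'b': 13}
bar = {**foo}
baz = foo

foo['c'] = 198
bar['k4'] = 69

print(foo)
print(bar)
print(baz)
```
{'a': 7, 'b': 13, 'c': 198}
{'a': 7, 'b': 13, 'k4': 69}
{'a': 7, 'b': 13, 'c': 198}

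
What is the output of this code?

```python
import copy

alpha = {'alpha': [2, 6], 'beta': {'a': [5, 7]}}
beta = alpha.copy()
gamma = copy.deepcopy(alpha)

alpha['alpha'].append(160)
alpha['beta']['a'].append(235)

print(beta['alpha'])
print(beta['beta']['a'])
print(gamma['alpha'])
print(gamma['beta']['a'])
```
[2, 6, 160]
[5, 7, 235]
[2, 6]
[5, 7]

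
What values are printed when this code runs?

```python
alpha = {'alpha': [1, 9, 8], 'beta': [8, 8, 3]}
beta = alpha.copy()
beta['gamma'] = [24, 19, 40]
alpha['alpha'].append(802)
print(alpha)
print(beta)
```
{'alpha': [1, 9, 8, 802], 'beta': [8, 8, 3]}
{'alpha': [1, 9, 8, 802], 'beta': [8, 8, 3], 'gamma': [24, 19, 40]}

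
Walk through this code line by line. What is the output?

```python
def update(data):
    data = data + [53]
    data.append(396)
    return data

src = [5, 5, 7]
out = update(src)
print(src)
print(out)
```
[5, 5, 7]
[5, 5, 7, 53, 396]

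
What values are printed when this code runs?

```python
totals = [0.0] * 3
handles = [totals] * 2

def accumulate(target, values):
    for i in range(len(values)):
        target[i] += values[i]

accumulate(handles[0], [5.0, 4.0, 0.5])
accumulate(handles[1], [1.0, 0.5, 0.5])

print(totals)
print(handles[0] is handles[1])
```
[6.0, 4.5, 1.0]
True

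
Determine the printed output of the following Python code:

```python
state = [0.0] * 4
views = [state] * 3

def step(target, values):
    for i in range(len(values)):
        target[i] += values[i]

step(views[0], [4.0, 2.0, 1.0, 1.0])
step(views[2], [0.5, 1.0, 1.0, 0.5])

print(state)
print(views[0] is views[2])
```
[4.5, 3.0, 2.0, 1.5]
True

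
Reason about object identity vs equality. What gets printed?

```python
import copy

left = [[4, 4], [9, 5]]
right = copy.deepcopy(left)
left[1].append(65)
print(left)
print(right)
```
[[4, 4], [9, 5, 65]]
[[4, 4], [9, 5]]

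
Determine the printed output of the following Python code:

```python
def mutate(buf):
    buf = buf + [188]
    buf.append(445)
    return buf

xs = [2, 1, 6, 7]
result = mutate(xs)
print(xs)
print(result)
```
[2, 1, 6, 7]
[2, 1, 6, 7, 188, 445]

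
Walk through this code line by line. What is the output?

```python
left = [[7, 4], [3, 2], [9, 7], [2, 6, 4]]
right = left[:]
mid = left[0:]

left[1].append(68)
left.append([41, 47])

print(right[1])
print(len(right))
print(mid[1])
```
[3, 2, 68]
4
[3, 2, 68]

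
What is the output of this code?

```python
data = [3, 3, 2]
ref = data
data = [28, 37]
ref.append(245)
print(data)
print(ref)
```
[28, 37]
[3, 3, 2, 245]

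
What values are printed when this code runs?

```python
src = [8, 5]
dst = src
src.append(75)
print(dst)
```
[8, 5, 75]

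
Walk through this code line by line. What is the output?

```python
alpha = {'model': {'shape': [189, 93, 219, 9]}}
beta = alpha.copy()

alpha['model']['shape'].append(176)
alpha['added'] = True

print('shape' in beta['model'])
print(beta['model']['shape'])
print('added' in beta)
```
True
[189, 93, 219, 9, 176]
False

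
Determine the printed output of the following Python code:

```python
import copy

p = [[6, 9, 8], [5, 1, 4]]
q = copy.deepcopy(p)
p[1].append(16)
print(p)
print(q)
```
[[6, 9, 8], [5, 1, 4, 16]]
[[6, 9, 8], [5, 1, 4]]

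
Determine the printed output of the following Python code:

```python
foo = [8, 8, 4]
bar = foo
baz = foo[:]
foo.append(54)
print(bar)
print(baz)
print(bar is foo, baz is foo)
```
[8, 8, 4, 54]
[8, 8, 4]
True False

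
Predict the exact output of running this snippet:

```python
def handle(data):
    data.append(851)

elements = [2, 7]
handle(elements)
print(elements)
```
[2, 7, 851]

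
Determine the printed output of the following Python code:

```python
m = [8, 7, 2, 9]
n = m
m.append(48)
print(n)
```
[8, 7, 2, 9, 48]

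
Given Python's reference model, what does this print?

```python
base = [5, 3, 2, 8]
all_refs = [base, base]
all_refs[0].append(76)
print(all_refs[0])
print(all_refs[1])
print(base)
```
[5, 3, 2, 8, 76]
[5, 3, 2, 8, 76]
[5, 3, 2, 8, 76]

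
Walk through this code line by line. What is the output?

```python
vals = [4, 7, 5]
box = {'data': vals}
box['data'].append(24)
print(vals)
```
[4, 7, 5, 24]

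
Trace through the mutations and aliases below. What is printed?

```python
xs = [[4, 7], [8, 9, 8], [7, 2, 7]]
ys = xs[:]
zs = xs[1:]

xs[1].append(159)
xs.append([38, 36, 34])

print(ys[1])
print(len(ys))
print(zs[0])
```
[8, 9, 8, 159]
3
[8, 9, 8, 159]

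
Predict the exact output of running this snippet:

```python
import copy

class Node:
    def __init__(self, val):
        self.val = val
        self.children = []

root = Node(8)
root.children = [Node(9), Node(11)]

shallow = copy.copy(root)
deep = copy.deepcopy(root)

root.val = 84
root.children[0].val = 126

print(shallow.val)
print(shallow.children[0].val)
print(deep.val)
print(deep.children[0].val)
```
8
126
8
9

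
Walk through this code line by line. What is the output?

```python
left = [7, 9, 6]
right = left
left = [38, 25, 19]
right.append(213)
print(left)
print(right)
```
[38, 25, 19]
[7, 9, 6, 213]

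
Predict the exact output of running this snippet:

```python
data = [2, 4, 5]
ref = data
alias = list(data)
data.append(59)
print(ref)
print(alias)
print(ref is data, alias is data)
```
[2, 4, 5, 59]
[2, 4, 5]
True False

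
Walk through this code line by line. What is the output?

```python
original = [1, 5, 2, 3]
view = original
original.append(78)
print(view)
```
[1, 5, 2, 3, 78]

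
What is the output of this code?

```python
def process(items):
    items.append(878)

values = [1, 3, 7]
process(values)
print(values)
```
[1, 3, 7, 878]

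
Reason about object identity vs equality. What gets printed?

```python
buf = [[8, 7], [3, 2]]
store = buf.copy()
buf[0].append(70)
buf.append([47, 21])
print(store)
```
[[8, 7, 70], [3, 2]]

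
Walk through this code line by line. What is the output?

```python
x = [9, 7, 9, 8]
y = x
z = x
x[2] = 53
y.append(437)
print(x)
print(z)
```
[9, 7, 53, 8, 437]
[9, 7, 53, 8, 437]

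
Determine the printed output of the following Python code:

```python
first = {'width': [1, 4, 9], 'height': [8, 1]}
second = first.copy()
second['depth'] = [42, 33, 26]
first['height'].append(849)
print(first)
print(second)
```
{'width': [1, 4, 9], 'height': [8, 1, 849]}
{'width': [1, 4, 9], 'height': [8, 1, 849], 'depth': [42, 33, 26]}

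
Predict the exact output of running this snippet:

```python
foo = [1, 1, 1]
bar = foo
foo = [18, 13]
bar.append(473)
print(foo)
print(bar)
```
[18, 13]
[1, 1, 1, 473]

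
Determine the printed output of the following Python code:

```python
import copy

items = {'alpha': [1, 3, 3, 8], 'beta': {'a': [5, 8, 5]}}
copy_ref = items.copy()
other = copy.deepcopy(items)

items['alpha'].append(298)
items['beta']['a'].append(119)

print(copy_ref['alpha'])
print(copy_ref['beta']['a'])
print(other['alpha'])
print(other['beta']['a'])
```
[1, 3, 3, 8, 298]
[5, 8, 5, 119]
[1, 3, 3, 8]
[5, 8, 5]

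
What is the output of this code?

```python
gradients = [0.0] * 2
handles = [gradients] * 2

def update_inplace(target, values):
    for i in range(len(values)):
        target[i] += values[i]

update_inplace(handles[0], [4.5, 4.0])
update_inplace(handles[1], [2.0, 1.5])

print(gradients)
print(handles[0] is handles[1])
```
[6.5, 5.5]
True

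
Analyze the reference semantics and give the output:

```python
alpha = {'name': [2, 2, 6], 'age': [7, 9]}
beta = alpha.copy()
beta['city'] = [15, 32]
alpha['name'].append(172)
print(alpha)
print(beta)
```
{'name': [2, 2, 6, 172], 'age': [7, 9]}
{'name': [2, 2, 6, 172], 'age': [7, 9], 'city': [15, 32]}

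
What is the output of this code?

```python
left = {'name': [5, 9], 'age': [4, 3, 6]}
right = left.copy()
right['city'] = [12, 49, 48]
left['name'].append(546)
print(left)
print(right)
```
{'name': [5, 9, 546], 'age': [4, 3, 6]}
{'name': [5, 9, 546], 'age': [4, 3, 6], 'city': [12, 49, 48]}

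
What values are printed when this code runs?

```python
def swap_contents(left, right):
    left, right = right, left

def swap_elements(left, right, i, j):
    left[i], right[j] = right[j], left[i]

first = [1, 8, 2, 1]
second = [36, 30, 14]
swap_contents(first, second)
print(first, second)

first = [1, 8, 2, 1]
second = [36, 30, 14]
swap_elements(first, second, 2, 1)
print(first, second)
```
[1, 8, 2, 1] [36, 30, 14]
[1, 8, 30, 1] [36, 2, 14]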